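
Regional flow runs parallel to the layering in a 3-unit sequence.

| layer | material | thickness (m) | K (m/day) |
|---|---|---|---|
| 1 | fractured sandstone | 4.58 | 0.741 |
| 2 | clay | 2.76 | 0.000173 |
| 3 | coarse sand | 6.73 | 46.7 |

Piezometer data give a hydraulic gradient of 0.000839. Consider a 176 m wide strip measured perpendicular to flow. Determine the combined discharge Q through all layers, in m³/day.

46.9

Flow is parallel to layering, so each bed carries its own Darcy discharge and the transmissivities add.
Σ(K_i·b_i) = 0.741×4.58 + 0.000173×2.76 + 46.7×6.73 = 317.7 m²/day.
Hydraulic gradient i = 0.000839.
Q = Σ(K_i·b_i) · W · i = 317.7 × 176 × 0.0008390 = 46.91 m³/day.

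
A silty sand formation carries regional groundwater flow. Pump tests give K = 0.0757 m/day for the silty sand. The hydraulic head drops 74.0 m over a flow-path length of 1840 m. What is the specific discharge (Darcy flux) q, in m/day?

Hydraulic gradient i = Δh / L = 74.0 / 1840 = 0.04022.
Specific discharge q = K · i = 0.07570 × 0.04022 = 0.003044 m/day.

0.00304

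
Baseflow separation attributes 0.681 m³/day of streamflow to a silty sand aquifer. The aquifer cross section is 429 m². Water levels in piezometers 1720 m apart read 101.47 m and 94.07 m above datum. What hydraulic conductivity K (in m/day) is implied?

0.369

Hydraulic gradient i = (101.47 − 94.07) / 1720 = 7.4 / 1720 = 0.004302.
From Q = K·A·i, K = Q / (A·i) = 0.681 / (429.0 × 0.004302) = 0.3690 m/day.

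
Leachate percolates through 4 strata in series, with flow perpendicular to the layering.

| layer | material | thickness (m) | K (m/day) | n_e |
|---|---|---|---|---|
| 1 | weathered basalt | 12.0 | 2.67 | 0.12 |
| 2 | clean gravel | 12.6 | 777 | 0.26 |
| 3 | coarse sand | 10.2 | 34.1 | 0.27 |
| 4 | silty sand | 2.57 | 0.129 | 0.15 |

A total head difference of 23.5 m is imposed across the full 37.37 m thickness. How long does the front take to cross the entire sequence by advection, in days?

With flow normal to the layers, continuity requires the same specific discharge q through every layer.
Σ(b_i/K_i) = 12.0/2.67 + 12.6/777 + 10.2/34.1 + 2.57/0.129 = 24.73 d.
q = Δh / Σ(b_i/K_i) = 23.5 / 24.73 = 0.9502 m/day.
In each layer the seepage velocity is v_i = q/n_i, so the layer transit time is t_i = b_i·n_i / q:
  layer 1 (weathered basalt): t_1 = 12.0 × 0.12 / 0.9502 = 1.516 d
  layer 2 (clean gravel): t_2 = 12.6 × 0.26 / 0.9502 = 3.448 d
  layer 3 (coarse sand): t_3 = 10.2 × 0.27 / 0.9502 = 2.898 d
  layer 4 (silty sand): t_4 = 2.57 × 0.15 / 0.9502 = 0.4057 d
Total t = Σ t_i = 8.267 days.

8.27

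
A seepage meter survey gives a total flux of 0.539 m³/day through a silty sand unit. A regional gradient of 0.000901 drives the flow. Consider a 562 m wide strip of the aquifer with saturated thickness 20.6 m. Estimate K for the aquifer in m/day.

0.0517

Cross-sectional area A = 562 × 20.6 = 11577 m².
Hydraulic gradient i = 0.000901.
From Q = K·A·i, K = Q / (A·i) = 0.539 / (11577 × 0.0009010) = 0.05167 m/day.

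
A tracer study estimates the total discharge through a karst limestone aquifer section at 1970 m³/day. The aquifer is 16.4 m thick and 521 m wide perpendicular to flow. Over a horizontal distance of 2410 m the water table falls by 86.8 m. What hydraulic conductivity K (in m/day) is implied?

Cross-sectional area A = 521 × 16.4 = 8544 m².
Hydraulic gradient i = Δh / L = 86.8 / 2410 = 0.03602.
From Q = K·A·i, K = Q / (A·i) = 1970 / (8544 × 0.03602) = 6.402 m/day.

6.40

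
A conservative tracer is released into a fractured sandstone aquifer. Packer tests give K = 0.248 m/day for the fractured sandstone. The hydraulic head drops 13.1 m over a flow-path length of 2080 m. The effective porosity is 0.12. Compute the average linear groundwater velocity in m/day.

Hydraulic gradient i = Δh / L = 13.1 / 2080 = 0.006298.
Darcy flux q = K · i = 0.2480 × 0.006298 = 0.001562 m/day.
Seepage velocity v = q / n_e = 0.001562 / 0.12 = 0.01302 m/day.

0.0130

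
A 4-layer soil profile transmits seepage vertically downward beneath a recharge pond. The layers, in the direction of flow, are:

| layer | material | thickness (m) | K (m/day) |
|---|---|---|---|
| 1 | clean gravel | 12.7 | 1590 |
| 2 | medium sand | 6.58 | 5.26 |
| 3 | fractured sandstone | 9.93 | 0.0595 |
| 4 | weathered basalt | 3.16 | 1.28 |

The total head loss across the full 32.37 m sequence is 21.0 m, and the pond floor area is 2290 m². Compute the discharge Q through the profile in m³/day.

282

Flow is perpendicular to layering, so the layers act in series and the equivalent K is the thickness-weighted harmonic mean.
Total thickness L = 12.7 + 6.58 + 9.93 + 3.16 = 32.37 m.
Σ(b_i/K_i) = 12.7/1590 + 6.58/5.26 + 9.93/0.0595 + 3.16/1.28 = 170.6 d.
K_eq = L / Σ(b_i/K_i) = 32.37 / 170.6 = 0.1897 m/day.
Q = K_eq · A · (Δh/L) = 0.1897 × 2290 × (21.0/32.37) = 281.9 m³/day.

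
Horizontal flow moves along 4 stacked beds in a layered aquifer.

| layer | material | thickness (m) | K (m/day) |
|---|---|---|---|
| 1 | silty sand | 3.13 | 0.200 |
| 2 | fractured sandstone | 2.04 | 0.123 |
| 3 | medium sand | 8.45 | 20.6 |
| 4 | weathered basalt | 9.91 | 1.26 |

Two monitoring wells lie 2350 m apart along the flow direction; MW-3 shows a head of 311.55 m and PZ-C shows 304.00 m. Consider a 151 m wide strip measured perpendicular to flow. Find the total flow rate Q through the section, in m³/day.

90.9

Flow is parallel to layering, so each bed carries its own Darcy discharge and the transmissivities add.
Σ(K_i·b_i) = 0.200×3.13 + 0.123×2.04 + 20.6×8.45 + 1.26×9.91 = 187.4 m²/day.
Hydraulic gradient i = (311.55 − 304.00) / 2350 = 7.55 / 2350 = 0.003213.
Q = Σ(K_i·b_i) · W · i = 187.4 × 151 × 0.003213 = 90.93 m³/day.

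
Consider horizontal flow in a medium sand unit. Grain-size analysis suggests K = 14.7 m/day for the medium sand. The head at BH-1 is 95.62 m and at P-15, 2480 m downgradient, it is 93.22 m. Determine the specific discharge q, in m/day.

0.0142

Hydraulic gradient i = (95.62 − 93.22) / 2480 = 2.4 / 2480 = 0.0009677.
Specific discharge q = K · i = 14.70 × 0.0009677 = 0.01423 m/day.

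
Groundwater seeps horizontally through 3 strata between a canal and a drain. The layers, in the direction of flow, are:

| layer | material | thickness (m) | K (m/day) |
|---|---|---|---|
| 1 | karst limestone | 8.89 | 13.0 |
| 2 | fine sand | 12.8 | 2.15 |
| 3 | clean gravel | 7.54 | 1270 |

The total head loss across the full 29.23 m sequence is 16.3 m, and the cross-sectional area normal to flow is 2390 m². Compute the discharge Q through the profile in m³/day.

Flow is perpendicular to layering, so the layers act in series and the equivalent K is the thickness-weighted harmonic mean.
Total thickness L = 8.89 + 12.8 + 7.54 = 29.23 m.
Σ(b_i/K_i) = 8.89/13.0 + 12.8/2.15 + 7.54/1270 = 6.643 d.
K_eq = L / Σ(b_i/K_i) = 29.23 / 6.643 = 4.400 m/day.
Q = K_eq · A · (Δh/L) = 4.400 × 2390 × (16.3/29.23) = 5864 m³/day.

5860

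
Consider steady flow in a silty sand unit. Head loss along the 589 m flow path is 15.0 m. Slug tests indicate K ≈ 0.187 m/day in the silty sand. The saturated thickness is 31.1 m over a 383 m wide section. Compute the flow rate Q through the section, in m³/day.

56.7

Cross-sectional area A = 383 × 31.1 = 11911 m².
Hydraulic gradient i = Δh / L = 15.0 / 589 = 0.02547.
Darcy's law: Q = K · A · i = 0.1870 × 11911 × 0.02547 = 56.73 m³/day.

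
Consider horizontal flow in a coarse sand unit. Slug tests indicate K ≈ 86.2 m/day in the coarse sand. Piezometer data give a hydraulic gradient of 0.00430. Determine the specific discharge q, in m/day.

0.371

Hydraulic gradient i = 0.00430.
Specific discharge q = K · i = 86.20 × 0.004300 = 0.3707 m/day.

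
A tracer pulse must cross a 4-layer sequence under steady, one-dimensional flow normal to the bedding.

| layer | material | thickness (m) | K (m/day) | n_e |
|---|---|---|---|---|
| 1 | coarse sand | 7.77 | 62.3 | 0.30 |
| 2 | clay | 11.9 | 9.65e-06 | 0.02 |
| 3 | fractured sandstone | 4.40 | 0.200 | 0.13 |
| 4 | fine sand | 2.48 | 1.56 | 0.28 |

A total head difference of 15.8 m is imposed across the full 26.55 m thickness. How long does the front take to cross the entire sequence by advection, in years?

With flow normal to the layers, continuity requires the same specific discharge q through every layer.
Σ(b_i/K_i) = 7.77/62.3 + 11.9/9.65e-06 + 4.40/0.200 + 2.48/1.56 = 1.233e+06 d.
q = Δh / Σ(b_i/K_i) = 15.8 / 1.233e+06 = 1.281e-05 m/day.
In each layer the seepage velocity is v_i = q/n_i, so the layer transit time is t_i = b_i·n_i / q:
  layer 1 (coarse sand): t_1 = 7.77 × 0.30 / 1.281e-05 = 1.819e+05 d
  layer 2 (clay): t_2 = 11.9 × 0.02 / 1.281e-05 = 18576 d
  layer 3 (fractured sandstone): t_3 = 4.40 × 0.13 / 1.281e-05 = 44644 d
  layer 4 (fine sand): t_4 = 2.48 × 0.28 / 1.281e-05 = 54198 d
Total t = Σ t_i = 2.994e+05 days = 819.6 years.

820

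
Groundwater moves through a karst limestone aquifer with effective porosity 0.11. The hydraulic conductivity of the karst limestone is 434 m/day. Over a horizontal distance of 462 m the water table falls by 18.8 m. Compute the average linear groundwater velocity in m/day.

161

Hydraulic gradient i = Δh / L = 18.8 / 462 = 0.04069.
Darcy flux q = K · i = 434.0 × 0.04069 = 17.66 m/day.
Seepage velocity v = q / n_e = 17.66 / 0.11 = 160.6 m/day.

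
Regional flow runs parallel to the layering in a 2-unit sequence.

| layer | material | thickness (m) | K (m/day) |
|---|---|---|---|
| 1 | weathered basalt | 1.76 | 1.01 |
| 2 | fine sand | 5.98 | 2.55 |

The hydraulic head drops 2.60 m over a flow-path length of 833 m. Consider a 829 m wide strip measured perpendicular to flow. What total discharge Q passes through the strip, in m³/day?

Flow is parallel to layering, so each bed carries its own Darcy discharge and the transmissivities add.
Σ(K_i·b_i) = 1.01×1.76 + 2.55×5.98 = 17.03 m²/day.
Hydraulic gradient i = Δh / L = 2.60 / 833 = 0.003121.
Q = Σ(K_i·b_i) · W · i = 17.03 × 829 × 0.003121 = 44.06 m³/day.

44.1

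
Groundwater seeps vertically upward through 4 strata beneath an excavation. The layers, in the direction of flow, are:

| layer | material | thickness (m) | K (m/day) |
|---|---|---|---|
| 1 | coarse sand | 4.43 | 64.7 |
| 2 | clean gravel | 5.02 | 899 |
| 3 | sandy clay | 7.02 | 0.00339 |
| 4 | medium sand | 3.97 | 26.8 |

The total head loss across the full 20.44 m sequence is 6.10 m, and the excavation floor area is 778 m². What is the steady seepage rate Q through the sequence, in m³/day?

Flow is perpendicular to layering, so the layers act in series and the equivalent K is the thickness-weighted harmonic mean.
Total thickness L = 4.43 + 5.02 + 7.02 + 3.97 = 20.44 m.
Σ(b_i/K_i) = 4.43/64.7 + 5.02/899 + 7.02/0.00339 + 3.97/26.8 = 2071 d.
K_eq = L / Σ(b_i/K_i) = 20.44 / 2071 = 0.009870 m/day.
Q = K_eq · A · (Δh/L) = 0.009870 × 778 × (6.10/20.44) = 2.292 m³/day.

2.29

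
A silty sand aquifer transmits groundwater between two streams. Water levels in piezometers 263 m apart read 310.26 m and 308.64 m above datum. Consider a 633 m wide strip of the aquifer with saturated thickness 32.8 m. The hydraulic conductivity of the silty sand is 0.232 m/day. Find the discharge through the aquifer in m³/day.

Cross-sectional area A = 633 × 32.8 = 20762 m².
Hydraulic gradient i = (310.26 − 308.64) / 263 = 1.62 / 263 = 0.006160.
Darcy's law: Q = K · A · i = 0.2320 × 20762 × 0.006160 = 29.67 m³/day.

29.7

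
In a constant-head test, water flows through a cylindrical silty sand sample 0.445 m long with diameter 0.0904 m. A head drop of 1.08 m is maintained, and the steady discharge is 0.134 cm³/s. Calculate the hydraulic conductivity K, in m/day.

Cross-sectional area A = π·(d/2)² = π × (0.0904/2)² = 0.006418 m².
Convert discharge: 0.134 cm³/s = 1.340e-07 m³/s.
Darcy's law rearranged: K = Q·L / (A·Δh) = 1.340e-07 × 0.445 / (0.006418 × 1.08) = 8.602e-06 m/s = 0.7432 m/day.

0.743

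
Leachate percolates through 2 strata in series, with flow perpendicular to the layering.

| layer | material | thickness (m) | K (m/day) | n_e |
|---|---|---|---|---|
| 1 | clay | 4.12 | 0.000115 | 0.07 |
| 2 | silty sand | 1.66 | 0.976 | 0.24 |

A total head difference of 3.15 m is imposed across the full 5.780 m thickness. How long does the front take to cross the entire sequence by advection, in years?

With flow normal to the layers, continuity requires the same specific discharge q through every layer.
Σ(b_i/K_i) = 4.12/0.000115 + 1.66/0.976 = 35828 d.
q = Δh / Σ(b_i/K_i) = 3.15 / 35828 = 8.792e-05 m/day.
In each layer the seepage velocity is v_i = q/n_i, so the layer transit time is t_i = b_i·n_i / q:
  layer 1 (clay): t_1 = 4.12 × 0.07 / 8.792e-05 = 3280 d
  layer 2 (silty sand): t_2 = 1.66 × 0.24 / 8.792e-05 = 4531 d
Total t = Σ t_i = 7812 days = 21.39 years.

21.4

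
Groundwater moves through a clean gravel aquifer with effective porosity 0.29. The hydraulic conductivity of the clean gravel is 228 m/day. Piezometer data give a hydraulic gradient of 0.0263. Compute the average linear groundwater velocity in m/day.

Hydraulic gradient i = 0.0263.
Darcy flux q = K · i = 228.0 × 0.02630 = 5.996 m/day.
Seepage velocity v = q / n_e = 5.996 / 0.29 = 20.68 m/day.

20.7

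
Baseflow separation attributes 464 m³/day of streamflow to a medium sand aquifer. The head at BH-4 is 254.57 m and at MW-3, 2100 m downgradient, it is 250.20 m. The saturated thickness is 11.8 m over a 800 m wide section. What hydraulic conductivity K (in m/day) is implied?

23.6

Cross-sectional area A = 800 × 11.8 = 9440 m².
Hydraulic gradient i = (254.57 − 250.20) / 2100 = 4.37 / 2100 = 0.002081.
From Q = K·A·i, K = Q / (A·i) = 464 / (9440 × 0.002081) = 23.62 m/day.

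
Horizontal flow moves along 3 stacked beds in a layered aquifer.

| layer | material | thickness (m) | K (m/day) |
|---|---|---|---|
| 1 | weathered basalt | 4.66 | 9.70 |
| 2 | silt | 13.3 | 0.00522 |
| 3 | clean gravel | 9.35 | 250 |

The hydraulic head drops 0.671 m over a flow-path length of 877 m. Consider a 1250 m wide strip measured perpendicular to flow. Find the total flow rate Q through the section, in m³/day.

Flow is parallel to layering, so each bed carries its own Darcy discharge and the transmissivities add.
Σ(K_i·b_i) = 9.70×4.66 + 0.00522×13.3 + 250×9.35 = 2383 m²/day.
Hydraulic gradient i = Δh / L = 0.671 / 877 = 0.0007651.
Q = Σ(K_i·b_i) · W · i = 2383 × 1250 × 0.0007651 = 2279 m³/day.

2280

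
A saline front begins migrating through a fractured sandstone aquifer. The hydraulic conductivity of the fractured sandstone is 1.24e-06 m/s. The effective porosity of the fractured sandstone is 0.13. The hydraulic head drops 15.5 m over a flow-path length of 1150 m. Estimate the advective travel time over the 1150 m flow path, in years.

Convert K: 1.24e-06 m/s × 86400 = 0.1071 m/day.
Hydraulic gradient i = Δh / L = 15.5 / 1150 = 0.01348.
Darcy flux q = K · i = 0.1071 × 0.01348 = 0.001444 m/day.
Seepage velocity v = q / n_e = 0.001444 / 0.13 = 0.01111 m/day.
Travel time t = L / v = 1150 / 0.01111 = 1.035e+05 days = 283.5 years.

283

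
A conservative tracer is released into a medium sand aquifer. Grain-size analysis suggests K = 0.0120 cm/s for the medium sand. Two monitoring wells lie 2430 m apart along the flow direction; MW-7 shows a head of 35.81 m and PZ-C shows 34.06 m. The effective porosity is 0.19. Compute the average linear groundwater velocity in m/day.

0.0393

Convert K: 0.0120 cm/s × 864 = 10.37 m/day.
Hydraulic gradient i = (35.81 − 34.06) / 2430 = 1.75 / 2430 = 0.0007202.
Darcy flux q = K · i = 10.37 × 0.0007202 = 0.007467 m/day.
Seepage velocity v = q / n_e = 0.007467 / 0.19 = 0.03930 m/day.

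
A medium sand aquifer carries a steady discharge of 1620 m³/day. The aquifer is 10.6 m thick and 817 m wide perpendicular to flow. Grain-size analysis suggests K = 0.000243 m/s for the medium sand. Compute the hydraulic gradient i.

Convert K: 0.000243 m/s × 86400 = 21.00 m/day.
Cross-sectional area A = 817 × 10.6 = 8660 m².
From Q = K·A·i, i = Q / (K·A) = 1620 / (21.00 × 8660) = 0.008910.

0.00891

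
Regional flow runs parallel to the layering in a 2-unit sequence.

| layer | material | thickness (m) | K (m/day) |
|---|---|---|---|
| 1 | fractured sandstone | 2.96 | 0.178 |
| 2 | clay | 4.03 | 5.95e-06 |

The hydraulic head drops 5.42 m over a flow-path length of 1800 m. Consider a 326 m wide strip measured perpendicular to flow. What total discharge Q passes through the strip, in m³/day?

Flow is parallel to layering, so each bed carries its own Darcy discharge and the transmissivities add.
Σ(K_i·b_i) = 0.178×2.96 + 5.95e-06×4.03 = 0.5269 m²/day.
Hydraulic gradient i = Δh / L = 5.42 / 1800 = 0.003011.
Q = Σ(K_i·b_i) · W · i = 0.5269 × 326 × 0.003011 = 0.5172 m³/day.

0.517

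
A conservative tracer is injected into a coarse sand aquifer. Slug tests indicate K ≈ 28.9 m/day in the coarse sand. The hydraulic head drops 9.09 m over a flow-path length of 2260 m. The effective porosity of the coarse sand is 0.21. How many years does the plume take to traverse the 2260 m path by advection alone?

11.2

Hydraulic gradient i = Δh / L = 9.09 / 2260 = 0.004022.
Darcy flux q = K · i = 28.90 × 0.004022 = 0.1162 m/day.
Seepage velocity v = q / n_e = 0.1162 / 0.21 = 0.5535 m/day.
Travel time t = L / v = 2260 / 0.5535 = 4083 days = 11.18 years.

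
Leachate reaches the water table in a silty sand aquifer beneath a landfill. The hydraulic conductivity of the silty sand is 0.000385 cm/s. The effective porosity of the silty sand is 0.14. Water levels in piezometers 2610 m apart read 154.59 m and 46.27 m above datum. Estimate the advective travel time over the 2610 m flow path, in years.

Convert K: 0.000385 cm/s × 864 = 0.3326 m/day.
Hydraulic gradient i = (154.59 − 46.27) / 2610 = 108.32 / 2610 = 0.04150.
Darcy flux q = K · i = 0.3326 × 0.04150 = 0.01381 m/day.
Seepage velocity v = q / n_e = 0.01381 / 0.14 = 0.09861 m/day.
Travel time t = L / v = 2610 / 0.09861 = 26468 days = 72.47 years.

72.5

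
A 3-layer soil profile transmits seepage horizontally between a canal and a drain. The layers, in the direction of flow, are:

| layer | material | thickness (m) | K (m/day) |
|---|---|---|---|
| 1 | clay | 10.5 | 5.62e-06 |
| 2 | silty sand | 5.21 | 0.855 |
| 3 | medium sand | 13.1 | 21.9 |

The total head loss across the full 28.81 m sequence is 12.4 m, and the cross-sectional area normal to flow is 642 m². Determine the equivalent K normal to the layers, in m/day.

1.54e-05

Flow is perpendicular to layering, so the layers act in series and the equivalent K is the thickness-weighted harmonic mean.
Total thickness L = 10.5 + 5.21 + 13.1 = 28.81 m.
Σ(b_i/K_i) = 10.5/5.62e-06 + 5.21/0.855 + 13.1/21.9 = 1.868e+06 d.
K_eq = L / Σ(b_i/K_i) = 28.81 / 1.868e+06 = 1.542e-05 m/day.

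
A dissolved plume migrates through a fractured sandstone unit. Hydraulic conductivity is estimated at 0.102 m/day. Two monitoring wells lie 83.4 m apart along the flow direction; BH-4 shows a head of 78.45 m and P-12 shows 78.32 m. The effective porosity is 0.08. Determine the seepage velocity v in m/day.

Hydraulic gradient i = (78.45 − 78.32) / 83.4 = 0.13 / 83.4 = 0.001559.
Darcy flux q = K · i = 0.1020 × 0.001559 = 0.0001590 m/day.
Seepage velocity v = q / n_e = 0.0001590 / 0.08 = 0.001987 m/day.

0.00199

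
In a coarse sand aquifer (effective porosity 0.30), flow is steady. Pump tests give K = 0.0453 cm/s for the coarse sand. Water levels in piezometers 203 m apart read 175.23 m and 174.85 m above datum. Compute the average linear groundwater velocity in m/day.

0.244

Convert K: 0.0453 cm/s × 864 = 39.14 m/day.
Hydraulic gradient i = (175.23 − 174.85) / 203 = 0.38 / 203 = 0.001872.
Darcy flux q = K · i = 39.14 × 0.001872 = 0.07327 m/day.
Seepage velocity v = q / n_e = 0.07327 / 0.30 = 0.2442 m/day.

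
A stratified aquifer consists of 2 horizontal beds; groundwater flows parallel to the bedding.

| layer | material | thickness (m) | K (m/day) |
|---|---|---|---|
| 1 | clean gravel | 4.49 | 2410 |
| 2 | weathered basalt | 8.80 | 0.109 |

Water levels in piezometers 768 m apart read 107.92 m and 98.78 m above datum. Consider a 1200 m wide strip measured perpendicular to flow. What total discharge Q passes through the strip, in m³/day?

155000

Flow is parallel to layering, so each bed carries its own Darcy discharge and the transmissivities add.
Σ(K_i·b_i) = 2410×4.49 + 0.109×8.80 = 10822 m²/day.
Hydraulic gradient i = (107.92 − 98.78) / 768 = 9.14 / 768 = 0.01190.
Q = Σ(K_i·b_i) · W · i = 10822 × 1200 × 0.01190 = 1.545e+05 m³/day.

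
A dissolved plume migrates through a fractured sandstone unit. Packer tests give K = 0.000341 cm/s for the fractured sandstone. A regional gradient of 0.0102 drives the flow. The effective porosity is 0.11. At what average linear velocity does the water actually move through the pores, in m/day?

0.0273

Convert K: 0.000341 cm/s × 864 = 0.2946 m/day.
Hydraulic gradient i = 0.0102.
Darcy flux q = K · i = 0.2946 × 0.01020 = 0.003005 m/day.
Seepage velocity v = q / n_e = 0.003005 / 0.11 = 0.02732 m/day.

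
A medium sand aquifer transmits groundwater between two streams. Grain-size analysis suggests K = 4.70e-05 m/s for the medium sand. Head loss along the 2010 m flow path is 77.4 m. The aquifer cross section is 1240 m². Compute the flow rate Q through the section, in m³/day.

194

Convert K: 4.70e-05 m/s × 86400 = 4.061 m/day.
Hydraulic gradient i = Δh / L = 77.4 / 2010 = 0.03851.
Darcy's law: Q = K · A · i = 4.061 × 1240 × 0.03851 = 193.9 m³/day.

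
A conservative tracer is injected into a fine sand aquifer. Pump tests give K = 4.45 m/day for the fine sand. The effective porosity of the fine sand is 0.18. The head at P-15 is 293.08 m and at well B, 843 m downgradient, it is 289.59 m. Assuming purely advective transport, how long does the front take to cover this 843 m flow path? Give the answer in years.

22.6

Hydraulic gradient i = (293.08 − 289.59) / 843 = 3.49 / 843 = 0.004140.
Darcy flux q = K · i = 4.450 × 0.004140 = 0.01842 m/day.
Seepage velocity v = q / n_e = 0.01842 / 0.18 = 0.1023 m/day.
Travel time t = L / v = 843 / 0.1023 = 8236 days = 22.55 years.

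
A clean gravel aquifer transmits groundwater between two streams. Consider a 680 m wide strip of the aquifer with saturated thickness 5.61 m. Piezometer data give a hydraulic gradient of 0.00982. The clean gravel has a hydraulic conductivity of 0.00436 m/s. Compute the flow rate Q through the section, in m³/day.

Convert K: 0.00436 m/s × 86400 = 376.7 m/day.
Cross-sectional area A = 680 × 5.61 = 3815 m².
Hydraulic gradient i = 0.00982.
Darcy's law: Q = K · A · i = 376.7 × 3815 × 0.009820 = 14112 m³/day.

14100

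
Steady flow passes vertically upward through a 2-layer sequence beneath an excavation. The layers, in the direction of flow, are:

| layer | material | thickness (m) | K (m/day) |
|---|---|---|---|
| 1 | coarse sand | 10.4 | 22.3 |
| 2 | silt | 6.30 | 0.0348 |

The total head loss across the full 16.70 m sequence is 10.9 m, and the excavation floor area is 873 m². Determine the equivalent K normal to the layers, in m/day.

0.0920

Flow is perpendicular to layering, so the layers act in series and the equivalent K is the thickness-weighted harmonic mean.
Total thickness L = 10.4 + 6.30 = 16.70 m.
Σ(b_i/K_i) = 10.4/22.3 + 6.30/0.0348 = 181.5 d.
K_eq = L / Σ(b_i/K_i) = 16.70 / 181.5 = 0.09201 m/day.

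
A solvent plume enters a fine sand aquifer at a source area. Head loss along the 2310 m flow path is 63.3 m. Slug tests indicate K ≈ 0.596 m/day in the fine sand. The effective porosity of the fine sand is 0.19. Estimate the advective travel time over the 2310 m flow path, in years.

73.6

Hydraulic gradient i = Δh / L = 63.3 / 2310 = 0.02740.
Darcy flux q = K · i = 0.5960 × 0.02740 = 0.01633 m/day.
Seepage velocity v = q / n_e = 0.01633 / 0.19 = 0.08596 m/day.
Travel time t = L / v = 2310 / 0.08596 = 26874 days = 73.58 years.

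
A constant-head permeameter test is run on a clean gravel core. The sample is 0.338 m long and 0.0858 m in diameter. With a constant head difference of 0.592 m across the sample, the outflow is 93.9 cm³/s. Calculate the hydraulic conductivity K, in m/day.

801

Cross-sectional area A = π·(d/2)² = π × (0.0858/2)² = 0.005782 m².
Convert discharge: 93.9 cm³/s = 9.390e-05 m³/s.
Darcy's law rearranged: K = Q·L / (A·Δh) = 9.390e-05 × 0.338 / (0.005782 × 0.592) = 0.009272 m/s = 801.1 m/day.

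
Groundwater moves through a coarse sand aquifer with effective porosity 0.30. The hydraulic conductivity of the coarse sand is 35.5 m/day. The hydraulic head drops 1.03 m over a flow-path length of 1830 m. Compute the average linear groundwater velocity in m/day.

0.0666

Hydraulic gradient i = Δh / L = 1.03 / 1830 = 0.0005628.
Darcy flux q = K · i = 35.50 × 0.0005628 = 0.01998 m/day.
Seepage velocity v = q / n_e = 0.01998 / 0.30 = 0.06660 m/day.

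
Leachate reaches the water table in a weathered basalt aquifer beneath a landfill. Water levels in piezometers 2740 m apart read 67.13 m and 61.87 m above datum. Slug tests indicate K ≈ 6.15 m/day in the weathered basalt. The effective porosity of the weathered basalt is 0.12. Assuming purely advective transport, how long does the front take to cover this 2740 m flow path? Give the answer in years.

76.2

Hydraulic gradient i = (67.13 − 61.87) / 2740 = 5.26 / 2740 = 0.001920.
Darcy flux q = K · i = 6.150 × 0.001920 = 0.01181 m/day.
Seepage velocity v = q / n_e = 0.01181 / 0.12 = 0.09839 m/day.
Travel time t = L / v = 2740 / 0.09839 = 27850 days = 76.25 years.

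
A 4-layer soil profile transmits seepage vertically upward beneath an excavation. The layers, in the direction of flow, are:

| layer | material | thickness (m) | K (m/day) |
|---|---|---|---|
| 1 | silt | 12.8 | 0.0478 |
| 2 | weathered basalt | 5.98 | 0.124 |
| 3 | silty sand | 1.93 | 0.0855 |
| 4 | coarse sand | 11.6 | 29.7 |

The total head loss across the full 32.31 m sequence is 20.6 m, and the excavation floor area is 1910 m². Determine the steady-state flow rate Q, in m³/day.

Flow is perpendicular to layering, so the layers act in series and the equivalent K is the thickness-weighted harmonic mean.
Total thickness L = 12.8 + 5.98 + 1.93 + 11.6 = 32.31 m.
Σ(b_i/K_i) = 12.8/0.0478 + 5.98/0.124 + 1.93/0.0855 + 11.6/29.7 = 339.0 d.
K_eq = L / Σ(b_i/K_i) = 32.31 / 339.0 = 0.09532 m/day.
Q = K_eq · A · (Δh/L) = 0.09532 × 1910 × (20.6/32.31) = 116.1 m³/day.

116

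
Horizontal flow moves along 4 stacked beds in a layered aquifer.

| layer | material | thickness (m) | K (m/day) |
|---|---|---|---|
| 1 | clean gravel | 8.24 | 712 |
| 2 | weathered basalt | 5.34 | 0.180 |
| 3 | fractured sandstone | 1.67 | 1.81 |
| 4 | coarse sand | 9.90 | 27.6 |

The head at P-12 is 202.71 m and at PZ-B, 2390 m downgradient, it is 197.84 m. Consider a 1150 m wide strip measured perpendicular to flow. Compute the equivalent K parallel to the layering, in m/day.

244

Flow is parallel to layering, so each bed carries its own Darcy discharge and the transmissivities add.
Σ(K_i·b_i) = 712×8.24 + 0.180×5.34 + 1.81×1.67 + 27.6×9.90 = 6144 m²/day.
Total thickness b = 25.15 m, so K_eq = Σ(K_i·b_i)/b = 244.3 m/day.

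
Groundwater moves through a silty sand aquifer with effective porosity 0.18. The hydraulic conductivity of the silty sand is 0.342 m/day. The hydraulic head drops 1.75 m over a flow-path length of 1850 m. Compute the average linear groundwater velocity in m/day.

0.00180

Hydraulic gradient i = Δh / L = 1.75 / 1850 = 0.0009459.
Darcy flux q = K · i = 0.3420 × 0.0009459 = 0.0003235 m/day.
Seepage velocity v = q / n_e = 0.0003235 / 0.18 = 0.001797 m/day.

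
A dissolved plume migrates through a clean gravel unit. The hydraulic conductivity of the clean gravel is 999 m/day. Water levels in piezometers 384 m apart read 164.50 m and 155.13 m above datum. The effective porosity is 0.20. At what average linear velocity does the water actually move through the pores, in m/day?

122

Hydraulic gradient i = (164.50 − 155.13) / 384 = 9.37 / 384 = 0.02440.
Darcy flux q = K · i = 999.0 × 0.02440 = 24.38 m/day.
Seepage velocity v = q / n_e = 24.38 / 0.20 = 121.9 m/day.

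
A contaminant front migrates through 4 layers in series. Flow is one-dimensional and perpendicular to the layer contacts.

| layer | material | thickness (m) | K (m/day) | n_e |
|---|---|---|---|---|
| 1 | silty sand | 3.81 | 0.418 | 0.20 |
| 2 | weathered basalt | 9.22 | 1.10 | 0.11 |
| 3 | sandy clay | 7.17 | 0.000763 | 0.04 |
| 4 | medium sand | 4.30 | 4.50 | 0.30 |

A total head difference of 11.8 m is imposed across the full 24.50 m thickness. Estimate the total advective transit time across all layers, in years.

7.33

With flow normal to the layers, continuity requires the same specific discharge q through every layer.
Σ(b_i/K_i) = 3.81/0.418 + 9.22/1.10 + 7.17/0.000763 + 4.30/4.50 = 9416 d.
q = Δh / Σ(b_i/K_i) = 11.8 / 9416 = 0.001253 m/day.
In each layer the seepage velocity is v_i = q/n_i, so the layer transit time is t_i = b_i·n_i / q:
  layer 1 (silty sand): t_1 = 3.81 × 0.20 / 0.001253 = 608.0 d
  layer 2 (weathered basalt): t_2 = 9.22 × 0.11 / 0.001253 = 809.3 d
  layer 3 (sandy clay): t_3 = 7.17 × 0.04 / 0.001253 = 228.8 d
  layer 4 (medium sand): t_4 = 4.30 × 0.30 / 0.001253 = 1029 d
Total t = Σ t_i = 2675 days = 7.325 years.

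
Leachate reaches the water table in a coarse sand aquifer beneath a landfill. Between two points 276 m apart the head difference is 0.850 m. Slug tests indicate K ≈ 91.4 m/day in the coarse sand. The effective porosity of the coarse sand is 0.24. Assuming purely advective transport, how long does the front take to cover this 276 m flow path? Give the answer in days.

Hydraulic gradient i = Δh / L = 0.850 / 276 = 0.003080.
Darcy flux q = K · i = 91.40 × 0.003080 = 0.2815 m/day.
Seepage velocity v = q / n_e = 0.2815 / 0.24 = 1.173 m/day.
Travel time t = L / v = 276 / 1.173 = 235.3 days.

235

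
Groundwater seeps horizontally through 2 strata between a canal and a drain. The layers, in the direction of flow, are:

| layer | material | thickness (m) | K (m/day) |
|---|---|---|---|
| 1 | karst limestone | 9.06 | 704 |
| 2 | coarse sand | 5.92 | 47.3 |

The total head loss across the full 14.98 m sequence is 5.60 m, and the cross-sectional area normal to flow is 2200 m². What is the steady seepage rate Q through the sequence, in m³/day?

89300

Flow is perpendicular to layering, so the layers act in series and the equivalent K is the thickness-weighted harmonic mean.
Total thickness L = 9.06 + 5.92 = 14.98 m.
Σ(b_i/K_i) = 9.06/704 + 5.92/47.3 = 0.1380 d.
K_eq = L / Σ(b_i/K_i) = 14.98 / 0.1380 = 108.5 m/day.
Q = K_eq · A · (Δh/L) = 108.5 × 2200 × (5.60/14.98) = 89257 m³/day.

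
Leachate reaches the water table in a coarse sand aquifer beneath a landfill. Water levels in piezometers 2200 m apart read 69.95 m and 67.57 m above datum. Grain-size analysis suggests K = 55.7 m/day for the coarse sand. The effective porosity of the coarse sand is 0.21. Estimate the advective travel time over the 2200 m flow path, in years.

21.0

Hydraulic gradient i = (69.95 − 67.57) / 2200 = 2.38 / 2200 = 0.001082.
Darcy flux q = K · i = 55.70 × 0.001082 = 0.06026 m/day.
Seepage velocity v = q / n_e = 0.06026 / 0.21 = 0.2869 m/day.
Travel time t = L / v = 2200 / 0.2869 = 7667 days = 20.99 years.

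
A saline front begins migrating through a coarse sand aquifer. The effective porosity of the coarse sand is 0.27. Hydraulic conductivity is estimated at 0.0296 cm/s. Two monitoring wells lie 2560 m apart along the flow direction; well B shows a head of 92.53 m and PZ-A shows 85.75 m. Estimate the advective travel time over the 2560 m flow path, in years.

27.9

Convert K: 0.0296 cm/s × 864 = 25.57 m/day.
Hydraulic gradient i = (92.53 − 85.75) / 2560 = 6.78 / 2560 = 0.002648.
Darcy flux q = K · i = 25.57 × 0.002648 = 0.06773 m/day.
Seepage velocity v = q / n_e = 0.06773 / 0.27 = 0.2509 m/day.
Travel time t = L / v = 2560 / 0.2509 = 10205 days = 27.94 years.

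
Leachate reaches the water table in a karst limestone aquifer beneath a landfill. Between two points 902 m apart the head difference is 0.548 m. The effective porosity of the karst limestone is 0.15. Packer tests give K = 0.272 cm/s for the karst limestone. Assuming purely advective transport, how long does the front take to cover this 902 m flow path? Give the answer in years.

2.59

Convert K: 0.272 cm/s × 864 = 235.0 m/day.
Hydraulic gradient i = Δh / L = 0.548 / 902 = 0.0006075.
Darcy flux q = K · i = 235.0 × 0.0006075 = 0.1428 m/day.
Seepage velocity v = q / n_e = 0.1428 / 0.15 = 0.9518 m/day.
Travel time t = L / v = 902 / 0.9518 = 947.6 days = 2.594 years.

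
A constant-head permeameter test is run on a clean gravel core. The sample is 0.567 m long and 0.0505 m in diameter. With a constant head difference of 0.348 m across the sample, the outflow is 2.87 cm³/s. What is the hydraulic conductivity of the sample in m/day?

202

Cross-sectional area A = π·(d/2)² = π × (0.0505/2)² = 0.002003 m².
Convert discharge: 2.87 cm³/s = 2.870e-06 m³/s.
Darcy's law rearranged: K = Q·L / (A·Δh) = 2.870e-06 × 0.567 / (0.002003 × 0.348) = 0.002335 m/s = 201.7 m/day.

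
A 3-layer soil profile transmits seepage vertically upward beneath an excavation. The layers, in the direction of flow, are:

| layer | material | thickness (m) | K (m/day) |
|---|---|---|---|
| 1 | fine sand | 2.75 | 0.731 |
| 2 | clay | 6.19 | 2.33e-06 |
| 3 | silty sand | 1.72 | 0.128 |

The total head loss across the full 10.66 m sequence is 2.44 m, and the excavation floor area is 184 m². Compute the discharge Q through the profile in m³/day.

0.000169

Flow is perpendicular to layering, so the layers act in series and the equivalent K is the thickness-weighted harmonic mean.
Total thickness L = 2.75 + 6.19 + 1.72 = 10.66 m.
Σ(b_i/K_i) = 2.75/0.731 + 6.19/2.33e-06 + 1.72/0.128 = 2.657e+06 d.
K_eq = L / Σ(b_i/K_i) = 10.66 / 2.657e+06 = 4.013e-06 m/day.
Q = K_eq · A · (Δh/L) = 4.013e-06 × 184 × (2.44/10.66) = 0.0001690 m³/day.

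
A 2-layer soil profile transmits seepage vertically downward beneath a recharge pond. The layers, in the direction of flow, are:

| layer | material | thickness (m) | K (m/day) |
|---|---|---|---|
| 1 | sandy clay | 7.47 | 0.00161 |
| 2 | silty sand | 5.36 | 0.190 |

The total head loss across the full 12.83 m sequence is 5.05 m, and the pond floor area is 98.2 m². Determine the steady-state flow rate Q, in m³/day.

Flow is perpendicular to layering, so the layers act in series and the equivalent K is the thickness-weighted harmonic mean.
Total thickness L = 7.47 + 5.36 = 12.83 m.
Σ(b_i/K_i) = 7.47/0.00161 + 5.36/0.190 = 4668 d.
K_eq = L / Σ(b_i/K_i) = 12.83 / 4668 = 0.002749 m/day.
Q = K_eq · A · (Δh/L) = 0.002749 × 98.2 × (5.05/12.83) = 0.1062 m³/day.

0.106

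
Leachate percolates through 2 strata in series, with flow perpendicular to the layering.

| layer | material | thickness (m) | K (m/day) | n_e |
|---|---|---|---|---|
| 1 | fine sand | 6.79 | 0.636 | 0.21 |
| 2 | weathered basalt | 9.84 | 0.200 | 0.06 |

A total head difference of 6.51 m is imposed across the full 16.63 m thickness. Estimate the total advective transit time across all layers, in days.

18.5

With flow normal to the layers, continuity requires the same specific discharge q through every layer.
Σ(b_i/K_i) = 6.79/0.636 + 9.84/0.200 = 59.88 d.
q = Δh / Σ(b_i/K_i) = 6.51 / 59.88 = 0.1087 m/day.
In each layer the seepage velocity is v_i = q/n_i, so the layer transit time is t_i = b_i·n_i / q:
  layer 1 (fine sand): t_1 = 6.79 × 0.21 / 0.1087 = 13.11 d
  layer 2 (weathered basalt): t_2 = 9.84 × 0.06 / 0.1087 = 5.430 d
Total t = Σ t_i = 18.55 days.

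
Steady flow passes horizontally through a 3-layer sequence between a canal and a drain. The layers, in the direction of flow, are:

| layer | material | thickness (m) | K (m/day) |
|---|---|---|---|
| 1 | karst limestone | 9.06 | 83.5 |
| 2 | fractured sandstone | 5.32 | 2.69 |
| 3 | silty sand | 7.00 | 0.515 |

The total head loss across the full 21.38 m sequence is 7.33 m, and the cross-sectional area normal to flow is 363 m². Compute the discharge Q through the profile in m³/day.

Flow is perpendicular to layering, so the layers act in series and the equivalent K is the thickness-weighted harmonic mean.
Total thickness L = 9.06 + 5.32 + 7.00 = 21.38 m.
Σ(b_i/K_i) = 9.06/83.5 + 5.32/2.69 + 7.00/0.515 = 15.68 d.
K_eq = L / Σ(b_i/K_i) = 21.38 / 15.68 = 1.364 m/day.
Q = K_eq · A · (Δh/L) = 1.364 × 363 × (7.33/21.38) = 169.7 m³/day.

170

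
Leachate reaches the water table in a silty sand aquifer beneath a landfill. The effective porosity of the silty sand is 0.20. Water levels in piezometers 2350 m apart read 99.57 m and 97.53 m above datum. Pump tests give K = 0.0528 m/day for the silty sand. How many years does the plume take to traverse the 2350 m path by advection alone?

Hydraulic gradient i = (99.57 − 97.53) / 2350 = 2.04 / 2350 = 0.0008681.
Darcy flux q = K · i = 0.05280 × 0.0008681 = 4.583e-05 m/day.
Seepage velocity v = q / n_e = 4.583e-05 / 0.20 = 0.0002292 m/day.
Travel time t = L / v = 2350 / 0.0002292 = 1.025e+07 days = 28074 years.

28100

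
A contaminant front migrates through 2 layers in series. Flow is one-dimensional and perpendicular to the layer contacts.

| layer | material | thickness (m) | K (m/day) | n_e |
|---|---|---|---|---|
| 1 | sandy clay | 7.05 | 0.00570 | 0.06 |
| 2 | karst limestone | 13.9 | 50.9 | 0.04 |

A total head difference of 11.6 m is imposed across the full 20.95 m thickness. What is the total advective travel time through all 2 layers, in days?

With flow normal to the layers, continuity requires the same specific discharge q through every layer.
Σ(b_i/K_i) = 7.05/0.00570 + 13.9/50.9 = 1237 d.
q = Δh / Σ(b_i/K_i) = 11.6 / 1237 = 0.009377 m/day.
In each layer the seepage velocity is v_i = q/n_i, so the layer transit time is t_i = b_i·n_i / q:
  layer 1 (sandy clay): t_1 = 7.05 × 0.06 / 0.009377 = 45.11 d
  layer 2 (karst limestone): t_2 = 13.9 × 0.04 / 0.009377 = 59.30 d
Total t = Σ t_i = 104.4 days.

104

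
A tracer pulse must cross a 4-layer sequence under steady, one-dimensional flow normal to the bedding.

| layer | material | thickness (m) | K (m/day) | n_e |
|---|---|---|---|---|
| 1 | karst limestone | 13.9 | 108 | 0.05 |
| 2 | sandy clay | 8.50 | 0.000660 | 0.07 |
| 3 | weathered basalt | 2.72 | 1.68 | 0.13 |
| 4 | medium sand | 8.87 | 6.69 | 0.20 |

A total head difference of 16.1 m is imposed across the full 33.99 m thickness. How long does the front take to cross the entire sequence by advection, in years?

With flow normal to the layers, continuity requires the same specific discharge q through every layer.
Σ(b_i/K_i) = 13.9/108 + 8.50/0.000660 + 2.72/1.68 + 8.87/6.69 = 12882 d.
q = Δh / Σ(b_i/K_i) = 16.1 / 12882 = 0.001250 m/day.
In each layer the seepage velocity is v_i = q/n_i, so the layer transit time is t_i = b_i·n_i / q:
  layer 1 (karst limestone): t_1 = 13.9 × 0.05 / 0.001250 = 556.1 d
  layer 2 (sandy clay): t_2 = 8.50 × 0.07 / 0.001250 = 476.1 d
  layer 3 (weathered basalt): t_3 = 2.72 × 0.13 / 0.001250 = 282.9 d
  layer 4 (medium sand): t_4 = 8.87 × 0.20 / 0.001250 = 1419 d
Total t = Σ t_i = 2734 days = 7.487 years.

7.49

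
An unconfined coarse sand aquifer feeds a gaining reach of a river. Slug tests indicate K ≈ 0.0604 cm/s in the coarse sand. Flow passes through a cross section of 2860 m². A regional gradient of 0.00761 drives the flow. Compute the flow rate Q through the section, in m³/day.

1140

Convert K: 0.0604 cm/s × 864 = 52.19 m/day.
Hydraulic gradient i = 0.00761.
Darcy's law: Q = K · A · i = 52.19 × 2860 × 0.007610 = 1136 m³/day.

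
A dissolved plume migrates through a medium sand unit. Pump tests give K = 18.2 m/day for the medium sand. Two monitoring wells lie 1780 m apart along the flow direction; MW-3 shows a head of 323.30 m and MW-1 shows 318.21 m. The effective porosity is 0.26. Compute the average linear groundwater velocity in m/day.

Hydraulic gradient i = (323.30 − 318.21) / 1780 = 5.09 / 1780 = 0.002860.
Darcy flux q = K · i = 18.20 × 0.002860 = 0.05204 m/day.
Seepage velocity v = q / n_e = 0.05204 / 0.26 = 0.2002 m/day.

0.200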